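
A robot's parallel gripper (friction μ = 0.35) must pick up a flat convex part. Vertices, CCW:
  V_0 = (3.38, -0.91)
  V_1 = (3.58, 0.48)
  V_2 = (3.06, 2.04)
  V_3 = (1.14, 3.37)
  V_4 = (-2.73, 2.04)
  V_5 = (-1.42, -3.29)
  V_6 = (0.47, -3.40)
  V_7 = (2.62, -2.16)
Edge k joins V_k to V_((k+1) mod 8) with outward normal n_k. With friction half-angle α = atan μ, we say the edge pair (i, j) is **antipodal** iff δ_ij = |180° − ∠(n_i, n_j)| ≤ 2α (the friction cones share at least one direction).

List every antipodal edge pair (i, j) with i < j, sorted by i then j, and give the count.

α = atan 0.35 = 19.29°;  2α = 38.58°
n_0 = (+0.9898, -0.1424)
n_1 = (+0.9487, +0.3162)
n_2 = (+0.5694, +0.8220)
n_3 = (-0.3250, +0.9457)
n_4 = (-0.9711, -0.2387)
n_5 = (-0.0581, -0.9983)
n_6 = (+0.4996, -0.8663)
n_7 = (+0.8545, -0.5195)
  (0,1): δ = 153.38°  ·
  (0,2): δ = 116.52°  ·
  (0,3): δ = 62.85°  ·
  (0,4): δ = 22.00°  ✓
  (0,5): δ = 94.86°  ·
  (0,6): δ = 128.16°  ·
  (0,7): δ = 156.89°  ·
  (1,2): δ = 143.15°  ·
  (1,3): δ = 89.47°  ·
  (1,4): δ = 4.63°  ✓
  (1,5): δ = 68.23°  ·
  (1,6): δ = 101.54°  ·
  (1,7): δ = 130.27°  ·
  (2,3): δ = 126.32°  ·
  (2,4): δ = 41.48°  ·
  (2,5): δ = 31.38°  ✓
  (2,6): δ = 64.68°  ·
  (2,7): δ = 93.41°  ·
  (3,4): δ = 95.16°  ·
  (3,5): δ = 22.30°  ✓
  (3,6): δ = 11.01°  ✓
  (3,7): δ = 39.73°  ·
  (4,5): δ = 107.14°  ·
  (4,6): δ = 73.83°  ·
  (4,7): δ = 45.11°  ·
  (5,6): δ = 146.70°  ·
  (5,7): δ = 117.97°  ·
  (6,7): δ = 151.27°  ·
antipodal pairs: 5

count = 5; pairs: (0,4), (1,4), (2,5), (3,5), (3,6)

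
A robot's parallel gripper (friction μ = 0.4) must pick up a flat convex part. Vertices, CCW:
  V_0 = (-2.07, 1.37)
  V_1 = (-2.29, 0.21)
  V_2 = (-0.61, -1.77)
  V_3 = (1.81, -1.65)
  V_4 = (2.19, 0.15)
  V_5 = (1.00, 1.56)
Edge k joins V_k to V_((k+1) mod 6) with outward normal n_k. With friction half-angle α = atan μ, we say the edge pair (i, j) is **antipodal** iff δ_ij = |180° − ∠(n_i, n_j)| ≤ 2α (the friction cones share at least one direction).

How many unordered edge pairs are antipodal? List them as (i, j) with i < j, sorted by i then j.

α = atan 0.4 = 21.80°;  2α = 43.60°
n_0 = (-0.9825, +0.1863)
n_1 = (-0.7625, -0.6470)
n_2 = (+0.0495, -0.9988)
n_3 = (+0.9784, -0.2066)
n_4 = (+0.7642, +0.6450)
n_5 = (-0.0618, +0.9981)
  (0,1): δ = 128.95°  ·
  (0,2): δ = 76.42°  ·
  (0,3): δ = 1.18°  ✓
  (0,4): δ = 50.90°  ·
  (0,5): δ = 104.28°  ·
  (1,2): δ = 127.48°  ·
  (1,3): δ = 52.23°  ·
  (1,4): δ = 0.15°  ✓
  (1,5): δ = 53.23°  ·
  (2,3): δ = 104.76°  ·
  (2,4): δ = 52.68°  ·
  (2,5): δ = 0.70°  ✓
  (3,4): δ = 127.92°  ·
  (3,5): δ = 74.54°  ·
  (4,5): δ = 126.62°  ·
antipodal pairs: 3

count = 3; pairs: (0,3), (1,4), (2,5)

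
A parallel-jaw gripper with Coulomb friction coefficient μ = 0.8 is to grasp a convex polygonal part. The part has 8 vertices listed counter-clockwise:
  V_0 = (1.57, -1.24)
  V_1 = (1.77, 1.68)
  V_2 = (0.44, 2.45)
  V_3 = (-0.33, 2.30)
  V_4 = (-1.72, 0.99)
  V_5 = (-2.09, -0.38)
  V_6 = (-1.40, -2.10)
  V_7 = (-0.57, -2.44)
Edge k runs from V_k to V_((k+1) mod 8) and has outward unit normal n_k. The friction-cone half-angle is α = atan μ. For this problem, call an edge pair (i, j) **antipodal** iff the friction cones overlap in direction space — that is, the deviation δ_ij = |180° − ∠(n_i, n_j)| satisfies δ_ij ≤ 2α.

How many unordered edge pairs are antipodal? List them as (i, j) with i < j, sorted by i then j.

α = atan 0.8 = 38.66°;  2α = 77.32°
n_0 = (+0.9977, -0.0683)
n_1 = (+0.5010, +0.8654)
n_2 = (-0.1912, +0.9815)
n_3 = (-0.6859, +0.7277)
n_4 = (-0.9654, +0.2607)
n_5 = (-0.9281, -0.3723)
n_6 = (-0.3791, -0.9254)
n_7 = (+0.4891, -0.8722)
  (0,1): δ = 116.15°  ·
  (0,2): δ = 75.06°  ✓
  (0,3): δ = 42.78°  ✓
  (0,4): δ = 11.20°  ✓
  (0,5): δ = 25.78°  ✓
  (0,6): δ = 71.64°  ✓
  (0,7): δ = 123.20°  ·
  (1,2): δ = 138.91°  ·
  (1,3): δ = 106.63°  ·
  (1,4): δ = 75.04°  ✓
  (1,5): δ = 38.07°  ✓
  (1,6): δ = 7.79°  ✓
  (1,7): δ = 59.35°  ✓
  (2,3): δ = 147.72°  ·
  (2,4): δ = 116.14°  ·
  (2,5): δ = 79.16°  ·
  (2,6): δ = 33.30°  ✓
  (2,7): δ = 18.26°  ✓
  (3,4): δ = 148.42°  ·
  (3,5): δ = 111.44°  ·
  (3,6): δ = 65.58°  ✓
  (3,7): δ = 14.02°  ✓
  (4,5): δ = 143.03°  ·
  (4,6): δ = 97.16°  ·
  (4,7): δ = 45.61°  ✓
  (5,6): δ = 134.13°  ·
  (5,7): δ = 82.58°  ·
  (6,7): δ = 128.44°  ·
antipodal pairs: 14

count = 14; pairs: (0,2), (0,3), (0,4), (0,5), (0,6), (1,4), (1,5), (1,6), (1,7), (2,6), (2,7), (3,6), (3,7), (4,7)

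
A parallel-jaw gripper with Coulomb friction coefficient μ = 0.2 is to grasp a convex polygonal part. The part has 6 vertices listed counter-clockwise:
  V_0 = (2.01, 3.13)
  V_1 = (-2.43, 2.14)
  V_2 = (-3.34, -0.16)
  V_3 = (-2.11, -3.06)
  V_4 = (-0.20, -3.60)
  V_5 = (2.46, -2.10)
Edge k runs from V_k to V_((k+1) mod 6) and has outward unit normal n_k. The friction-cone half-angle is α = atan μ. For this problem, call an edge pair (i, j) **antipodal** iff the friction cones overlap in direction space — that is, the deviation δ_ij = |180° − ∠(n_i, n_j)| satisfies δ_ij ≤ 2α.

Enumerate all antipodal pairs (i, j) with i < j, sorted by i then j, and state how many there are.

count = 2; pairs: (0,4), (2,5)

α = atan 0.2 = 11.31°;  2α = 22.62°
n_0 = (-0.2176, +0.9760)
n_1 = (-0.9299, +0.3679)
n_2 = (-0.9206, -0.3905)
n_3 = (-0.2721, -0.9623)
n_4 = (+0.4912, -0.8711)
n_5 = (+0.9963, +0.0857)
  (0,1): δ = 124.16°  ·
  (0,2): δ = 79.59°  ·
  (0,3): δ = 28.36°  ·
  (0,4): δ = 16.85°  ✓
  (0,5): δ = 82.35°  ·
  (1,2): δ = 135.43°  ·
  (1,3): δ = 84.20°  ·
  (1,4): δ = 38.99°  ·
  (1,5): δ = 26.50°  ·
  (2,3): δ = 128.77°  ·
  (2,4): δ = 83.56°  ·
  (2,5): δ = 18.07°  ✓
  (3,4): δ = 134.79°  ·
  (3,5): δ = 69.30°  ·
  (4,5): δ = 114.50°  ·
antipodal pairs: 2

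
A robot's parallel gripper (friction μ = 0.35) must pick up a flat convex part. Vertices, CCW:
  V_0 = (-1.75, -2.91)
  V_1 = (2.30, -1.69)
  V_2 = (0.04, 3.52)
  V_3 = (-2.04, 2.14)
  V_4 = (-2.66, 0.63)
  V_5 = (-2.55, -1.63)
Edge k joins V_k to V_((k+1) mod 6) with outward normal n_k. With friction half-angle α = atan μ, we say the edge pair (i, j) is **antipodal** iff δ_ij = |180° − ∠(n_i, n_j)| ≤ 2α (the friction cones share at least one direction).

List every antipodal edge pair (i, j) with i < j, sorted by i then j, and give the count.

α = atan 0.35 = 19.29°;  2α = 38.58°
n_0 = (+0.2884, -0.9575)
n_1 = (+0.9174, +0.3980)
n_2 = (-0.5528, +0.8333)
n_3 = (-0.9251, +0.3798)
n_4 = (-0.9988, -0.0486)
n_5 = (-0.8480, -0.5300)
  (0,1): δ = 83.31°  ·
  (0,2): δ = 16.80°  ✓
  (0,3): δ = 50.91°  ·
  (0,4): δ = 76.02°  ·
  (0,5): δ = 105.24°  ·
  (1,2): δ = 79.89°  ·
  (1,3): δ = 45.77°  ·
  (1,4): δ = 20.66°  ✓
  (1,5): δ = 8.56°  ✓
  (2,3): δ = 145.89°  ·
  (2,4): δ = 120.78°  ·
  (2,5): δ = 91.56°  ·
  (3,4): δ = 154.89°  ·
  (3,5): δ = 125.67°  ·
  (4,5): δ = 150.78°  ·
antipodal pairs: 3

count = 3; pairs: (0,2), (1,4), (1,5)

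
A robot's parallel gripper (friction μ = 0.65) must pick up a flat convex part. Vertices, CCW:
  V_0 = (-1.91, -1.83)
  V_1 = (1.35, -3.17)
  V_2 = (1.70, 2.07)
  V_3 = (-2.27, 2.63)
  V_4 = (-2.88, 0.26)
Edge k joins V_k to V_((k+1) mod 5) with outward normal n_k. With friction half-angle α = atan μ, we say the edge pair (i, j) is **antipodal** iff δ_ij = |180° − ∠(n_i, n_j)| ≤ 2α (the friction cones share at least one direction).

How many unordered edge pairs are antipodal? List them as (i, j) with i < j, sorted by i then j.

count = 4; pairs: (0,2), (1,3), (1,4), (2,4)

α = atan 0.65 = 33.02°;  2α = 66.05°
n_0 = (-0.3802, -0.9249)
n_1 = (+0.9978, -0.0666)
n_2 = (+0.1397, +0.9902)
n_3 = (-0.9684, +0.2493)
n_4 = (-0.9071, -0.4210)
  (0,1): δ = 71.48°  ·
  (0,2): δ = 14.32°  ✓
  (0,3): δ = 97.91°  ·
  (0,4): δ = 137.24°  ·
  (1,2): δ = 94.21°  ·
  (1,3): δ = 10.61°  ✓
  (1,4): δ = 28.72°  ✓
  (2,3): δ = 96.40°  ·
  (2,4): δ = 57.07°  ✓
  (3,4): δ = 140.67°  ·
antipodal pairs: 4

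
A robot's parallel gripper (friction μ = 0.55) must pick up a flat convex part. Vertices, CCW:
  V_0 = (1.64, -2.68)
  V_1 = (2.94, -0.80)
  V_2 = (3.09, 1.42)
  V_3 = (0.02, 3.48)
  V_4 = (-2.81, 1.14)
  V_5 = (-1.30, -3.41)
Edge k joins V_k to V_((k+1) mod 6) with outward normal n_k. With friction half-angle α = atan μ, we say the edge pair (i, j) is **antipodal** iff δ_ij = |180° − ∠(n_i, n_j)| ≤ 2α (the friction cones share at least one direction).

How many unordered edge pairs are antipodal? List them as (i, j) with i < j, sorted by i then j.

count = 7; pairs: (0,3), (0,4), (1,3), (1,4), (2,4), (2,5), (3,5)

α = atan 0.55 = 28.81°;  2α = 57.62°
n_0 = (+0.8225, -0.5688)
n_1 = (+0.9977, -0.0674)
n_2 = (+0.5572, +0.8304)
n_3 = (-0.6372, +0.7707)
n_4 = (-0.9491, -0.3150)
n_5 = (+0.2410, -0.9705)
  (0,1): δ = 149.20°  ·
  (0,2): δ = 89.20°  ·
  (0,3): δ = 15.75°  ✓
  (0,4): δ = 53.02°  ✓
  (0,5): δ = 138.61°  ·
  (1,2): δ = 120.00°  ·
  (1,3): δ = 46.55°  ✓
  (1,4): δ = 22.22°  ✓
  (1,5): δ = 107.81°  ·
  (2,3): δ = 106.55°  ·
  (2,4): δ = 37.78°  ✓
  (2,5): δ = 47.81°  ✓
  (3,4): δ = 111.23°  ·
  (3,5): δ = 25.64°  ✓
  (4,5): δ = 94.41°  ·
antipodal pairs: 7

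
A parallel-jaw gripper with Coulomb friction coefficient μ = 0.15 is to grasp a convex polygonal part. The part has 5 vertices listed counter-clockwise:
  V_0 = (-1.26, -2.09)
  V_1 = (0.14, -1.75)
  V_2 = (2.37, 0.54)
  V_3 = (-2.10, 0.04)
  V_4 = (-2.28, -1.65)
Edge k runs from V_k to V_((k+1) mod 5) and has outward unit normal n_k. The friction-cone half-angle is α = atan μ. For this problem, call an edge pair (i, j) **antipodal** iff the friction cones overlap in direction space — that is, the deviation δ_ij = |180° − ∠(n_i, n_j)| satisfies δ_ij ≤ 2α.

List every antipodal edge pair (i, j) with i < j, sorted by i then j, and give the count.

count = 1; pairs: (0,2)

α = atan 0.15 = 8.53°;  2α = 17.06°
n_0 = (+0.2360, -0.9718)
n_1 = (+0.7164, -0.6977)
n_2 = (-0.1112, +0.9938)
n_3 = (-0.9944, +0.1059)
n_4 = (-0.3961, -0.9182)
  (0,1): δ = 147.89°  ·
  (0,2): δ = 7.27°  ✓
  (0,3): δ = 70.27°  ·
  (0,4): δ = 143.02°  ·
  (1,2): δ = 39.38°  ·
  (1,3): δ = 38.16°  ·
  (1,4): δ = 110.91°  ·
  (2,3): δ = 102.46°  ·
  (2,4): δ = 29.72°  ·
  (3,4): δ = 107.25°  ·
antipodal pairs: 1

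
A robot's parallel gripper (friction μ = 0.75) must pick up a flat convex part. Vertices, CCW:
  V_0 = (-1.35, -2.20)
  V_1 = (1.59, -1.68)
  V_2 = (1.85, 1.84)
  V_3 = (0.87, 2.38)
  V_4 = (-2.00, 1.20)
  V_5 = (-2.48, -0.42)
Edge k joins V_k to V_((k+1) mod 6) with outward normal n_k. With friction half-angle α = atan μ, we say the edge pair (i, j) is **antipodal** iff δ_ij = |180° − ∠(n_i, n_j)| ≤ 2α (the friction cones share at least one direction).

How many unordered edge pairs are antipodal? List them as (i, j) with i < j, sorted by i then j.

α = atan 0.75 = 36.87°;  2α = 73.74°
n_0 = (+0.1742, -0.9847)
n_1 = (+0.9973, -0.0737)
n_2 = (+0.4826, +0.8758)
n_3 = (-0.3803, +0.9249)
n_4 = (-0.9588, +0.2841)
n_5 = (-0.8442, -0.5360)
  (0,1): δ = 104.25°  ·
  (0,2): δ = 38.89°  ✓
  (0,3): δ = 12.32°  ✓
  (0,4): δ = 63.47°  ✓
  (0,5): δ = 112.38°  ·
  (1,2): δ = 114.63°  ·
  (1,3): δ = 63.43°  ✓
  (1,4): δ = 12.28°  ✓
  (1,5): δ = 36.63°  ✓
  (2,3): δ = 128.79°  ·
  (2,4): δ = 77.65°  ·
  (2,5): δ = 28.74°  ✓
  (3,4): δ = 128.85°  ·
  (3,5): δ = 79.94°  ·
  (4,5): δ = 131.09°  ·
antipodal pairs: 7

count = 7; pairs: (0,2), (0,3), (0,4), (1,3), (1,4), (1,5), (2,5)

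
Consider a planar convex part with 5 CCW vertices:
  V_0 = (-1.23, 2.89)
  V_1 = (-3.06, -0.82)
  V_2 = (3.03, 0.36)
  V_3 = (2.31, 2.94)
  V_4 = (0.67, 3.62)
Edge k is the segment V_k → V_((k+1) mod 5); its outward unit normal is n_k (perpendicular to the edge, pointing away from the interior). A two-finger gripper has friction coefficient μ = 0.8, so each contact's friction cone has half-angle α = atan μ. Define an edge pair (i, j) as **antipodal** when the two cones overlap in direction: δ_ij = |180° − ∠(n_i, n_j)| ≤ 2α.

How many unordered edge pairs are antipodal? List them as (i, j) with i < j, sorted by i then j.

α = atan 0.8 = 38.66°;  2α = 77.32°
n_0 = (-0.8968, +0.4424)
n_1 = (+0.1902, -0.9817)
n_2 = (+0.9632, +0.2688)
n_3 = (+0.3830, +0.9237)
n_4 = (-0.3586, +0.9335)
  (0,1): δ = 52.78°  ✓
  (0,2): δ = 41.85°  ✓
  (0,3): δ = 93.73°  ·
  (0,4): δ = 137.27°  ·
  (1,2): δ = 85.37°  ·
  (1,3): δ = 33.49°  ✓
  (1,4): δ = 10.05°  ✓
  (2,3): δ = 128.11°  ·
  (2,4): δ = 84.58°  ·
  (3,4): δ = 136.46°  ·
antipodal pairs: 4

count = 4; pairs: (0,1), (0,2), (1,3), (1,4)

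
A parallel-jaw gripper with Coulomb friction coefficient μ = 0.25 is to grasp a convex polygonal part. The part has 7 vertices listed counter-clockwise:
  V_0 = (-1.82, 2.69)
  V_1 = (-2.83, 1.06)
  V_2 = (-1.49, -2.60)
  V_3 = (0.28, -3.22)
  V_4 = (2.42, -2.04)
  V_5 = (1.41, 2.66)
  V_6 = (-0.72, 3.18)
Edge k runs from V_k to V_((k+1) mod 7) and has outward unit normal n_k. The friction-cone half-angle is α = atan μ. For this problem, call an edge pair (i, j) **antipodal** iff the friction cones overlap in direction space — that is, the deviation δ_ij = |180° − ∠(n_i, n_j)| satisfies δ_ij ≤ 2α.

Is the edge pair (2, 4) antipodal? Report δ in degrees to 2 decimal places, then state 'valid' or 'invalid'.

α = atan 0.25 = 14.04°;  2α = 28.07°
edge 2: e_2 = (+1.77, -0.62);  n_2 = (-0.3306, -0.9438)
edge 4: e_4 = (-1.01, +4.70);  n_4 = (+0.9777, +0.2101)
∠(n_2, n_4) = 121.43°
δ = |180° − 121.43°| = 58.57°
58.57° > 2α = 28.07°  →  invalid

δ = 58.57°, invalid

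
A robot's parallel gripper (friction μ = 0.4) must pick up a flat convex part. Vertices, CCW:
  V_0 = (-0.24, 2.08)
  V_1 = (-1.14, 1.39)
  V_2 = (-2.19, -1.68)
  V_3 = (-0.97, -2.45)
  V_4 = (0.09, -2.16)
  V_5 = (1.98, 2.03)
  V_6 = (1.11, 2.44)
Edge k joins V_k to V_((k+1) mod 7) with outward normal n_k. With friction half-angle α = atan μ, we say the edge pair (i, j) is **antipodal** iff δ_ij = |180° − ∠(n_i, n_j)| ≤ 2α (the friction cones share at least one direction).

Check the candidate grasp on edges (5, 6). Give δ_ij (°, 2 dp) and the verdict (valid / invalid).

δ = 139.84°, invalid

α = atan 0.4 = 21.80°;  2α = 43.60°
edge 5: e_5 = (-0.87, +0.41);  n_5 = (+0.4263, +0.9046)
edge 6: e_6 = (-1.35, -0.36);  n_6 = (-0.2577, +0.9662)
∠(n_5, n_6) = 40.16°
δ = |180° − 40.16°| = 139.84°
139.84° > 2α = 43.60°  →  invalid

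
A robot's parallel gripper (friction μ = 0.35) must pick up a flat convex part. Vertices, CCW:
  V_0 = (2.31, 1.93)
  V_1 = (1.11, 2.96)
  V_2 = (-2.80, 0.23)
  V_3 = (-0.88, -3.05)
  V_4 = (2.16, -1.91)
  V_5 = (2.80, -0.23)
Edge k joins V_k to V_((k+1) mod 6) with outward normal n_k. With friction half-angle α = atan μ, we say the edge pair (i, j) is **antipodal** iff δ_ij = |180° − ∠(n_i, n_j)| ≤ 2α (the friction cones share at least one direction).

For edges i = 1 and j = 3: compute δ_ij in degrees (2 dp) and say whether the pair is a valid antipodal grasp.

α = atan 0.35 = 19.29°;  2α = 38.58°
edge 1: e_1 = (-3.91, -2.73);  n_1 = (-0.5725, +0.8199)
edge 3: e_3 = (+3.04, +1.14);  n_3 = (+0.3511, -0.9363)
∠(n_1, n_3) = 165.63°
δ = |180° − 165.63°| = 14.37°
14.37° ≤ 2α = 38.58°  →  valid

δ = 14.37°, valid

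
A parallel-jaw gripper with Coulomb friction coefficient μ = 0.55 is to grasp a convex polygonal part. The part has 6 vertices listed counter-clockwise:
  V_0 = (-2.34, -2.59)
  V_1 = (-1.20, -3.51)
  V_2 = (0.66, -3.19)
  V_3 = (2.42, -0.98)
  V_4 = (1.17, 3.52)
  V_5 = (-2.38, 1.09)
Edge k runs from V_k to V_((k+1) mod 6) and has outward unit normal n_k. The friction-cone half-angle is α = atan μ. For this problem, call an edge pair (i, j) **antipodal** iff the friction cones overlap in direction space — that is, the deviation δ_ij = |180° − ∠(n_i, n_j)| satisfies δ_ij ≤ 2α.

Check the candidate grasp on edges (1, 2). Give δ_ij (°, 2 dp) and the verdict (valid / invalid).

δ = 138.29°, invalid

α = atan 0.55 = 28.81°;  2α = 57.62°
edge 1: e_1 = (+1.86, +0.32);  n_1 = (+0.1696, -0.9855)
edge 2: e_2 = (+1.76, +2.21);  n_2 = (+0.7822, -0.6230)
∠(n_1, n_2) = 41.71°
δ = |180° − 41.71°| = 138.29°
138.29° > 2α = 57.62°  →  invalid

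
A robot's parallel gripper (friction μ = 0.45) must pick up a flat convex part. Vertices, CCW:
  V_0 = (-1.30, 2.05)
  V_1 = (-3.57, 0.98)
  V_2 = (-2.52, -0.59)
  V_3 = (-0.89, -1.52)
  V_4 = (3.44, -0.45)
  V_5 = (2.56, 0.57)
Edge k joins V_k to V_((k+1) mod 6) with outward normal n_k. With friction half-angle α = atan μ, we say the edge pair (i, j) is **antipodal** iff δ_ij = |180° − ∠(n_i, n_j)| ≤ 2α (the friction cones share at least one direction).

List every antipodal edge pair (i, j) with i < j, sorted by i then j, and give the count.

α = atan 0.45 = 24.23°;  2α = 48.46°
n_0 = (-0.4264, +0.9045)
n_1 = (-0.8312, -0.5559)
n_2 = (-0.4956, -0.8686)
n_3 = (+0.2399, -0.9708)
n_4 = (+0.7572, +0.6532)
n_5 = (+0.3580, +0.9337)
  (0,1): δ = 81.46°  ·
  (0,2): δ = 54.94°  ·
  (0,3): δ = 11.36°  ✓
  (0,4): δ = 105.55°  ·
  (0,5): δ = 133.78°  ·
  (1,2): δ = 153.48°  ·
  (1,3): δ = 109.89°  ·
  (1,4): δ = 7.01°  ✓
  (1,5): δ = 35.25°  ✓
  (2,3): δ = 136.41°  ·
  (2,4): δ = 19.51°  ✓
  (2,5): δ = 8.73°  ✓
  (3,4): δ = 63.09°  ·
  (3,5): δ = 34.86°  ✓
  (4,5): δ = 151.76°  ·
antipodal pairs: 6

count = 6; pairs: (0,3), (1,4), (1,5), (2,4), (2,5), (3,5)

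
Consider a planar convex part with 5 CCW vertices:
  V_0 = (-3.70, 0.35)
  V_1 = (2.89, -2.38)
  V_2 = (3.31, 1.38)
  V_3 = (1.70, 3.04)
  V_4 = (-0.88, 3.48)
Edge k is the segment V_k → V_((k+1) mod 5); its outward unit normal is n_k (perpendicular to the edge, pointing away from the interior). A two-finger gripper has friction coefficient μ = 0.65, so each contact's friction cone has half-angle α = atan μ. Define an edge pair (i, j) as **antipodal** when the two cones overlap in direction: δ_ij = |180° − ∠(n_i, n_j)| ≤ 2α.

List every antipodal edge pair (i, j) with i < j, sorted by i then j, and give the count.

count = 3; pairs: (0,2), (0,3), (1,4)

α = atan 0.65 = 33.02°;  2α = 66.05°
n_0 = (-0.3827, -0.9239)
n_1 = (+0.9938, -0.1110)
n_2 = (+0.7178, +0.6962)
n_3 = (+0.1681, +0.9858)
n_4 = (-0.7429, +0.6694)
  (0,1): δ = 73.87°  ·
  (0,2): δ = 23.37°  ✓
  (0,3): δ = 12.82°  ✓
  (0,4): δ = 70.48°  ·
  (1,2): δ = 129.50°  ·
  (1,3): δ = 93.30°  ·
  (1,4): δ = 35.64°  ✓
  (2,3): δ = 143.80°  ·
  (2,4): δ = 86.14°  ·
  (3,4): δ = 122.34°  ·
antipodal pairs: 3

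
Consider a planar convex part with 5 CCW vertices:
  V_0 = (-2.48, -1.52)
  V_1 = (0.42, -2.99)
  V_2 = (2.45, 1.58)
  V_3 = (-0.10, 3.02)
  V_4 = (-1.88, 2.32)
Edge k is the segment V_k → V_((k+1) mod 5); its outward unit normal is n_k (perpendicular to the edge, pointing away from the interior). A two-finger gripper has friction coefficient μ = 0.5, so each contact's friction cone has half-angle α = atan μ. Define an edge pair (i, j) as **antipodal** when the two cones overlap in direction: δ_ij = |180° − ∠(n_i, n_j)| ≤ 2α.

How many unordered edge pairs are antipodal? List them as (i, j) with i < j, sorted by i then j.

α = atan 0.5 = 26.57°;  2α = 53.13°
n_0 = (-0.4521, -0.8920)
n_1 = (+0.9139, -0.4060)
n_2 = (+0.4917, +0.8708)
n_3 = (-0.3660, +0.9306)
n_4 = (-0.9880, +0.1544)
  (0,1): δ = 87.07°  ·
  (0,2): δ = 2.57°  ✓
  (0,3): δ = 48.35°  ✓
  (0,4): δ = 108.00°  ·
  (1,2): δ = 95.50°  ·
  (1,3): δ = 44.58°  ✓
  (1,4): δ = 15.07°  ✓
  (2,3): δ = 129.08°  ·
  (2,4): δ = 69.43°  ·
  (3,4): δ = 120.35°  ·
antipodal pairs: 4

count = 4; pairs: (0,2), (0,3), (1,3), (1,4)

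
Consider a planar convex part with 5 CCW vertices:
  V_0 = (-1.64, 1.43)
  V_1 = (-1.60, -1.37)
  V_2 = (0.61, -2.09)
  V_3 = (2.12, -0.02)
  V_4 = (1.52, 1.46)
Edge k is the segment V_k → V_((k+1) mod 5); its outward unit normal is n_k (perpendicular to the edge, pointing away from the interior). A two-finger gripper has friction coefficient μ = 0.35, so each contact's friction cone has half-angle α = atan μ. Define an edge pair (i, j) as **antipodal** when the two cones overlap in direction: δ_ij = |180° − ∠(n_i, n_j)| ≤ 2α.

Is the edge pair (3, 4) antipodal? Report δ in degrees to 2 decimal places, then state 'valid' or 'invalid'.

δ = 111.52°, invalid

α = atan 0.35 = 19.29°;  2α = 38.58°
edge 3: e_3 = (-0.60, +1.48);  n_3 = (+0.9267, +0.3757)
edge 4: e_4 = (-3.16, -0.03);  n_4 = (-0.0095, +1.0000)
∠(n_3, n_4) = 68.48°
δ = |180° − 68.48°| = 111.52°
111.52° > 2α = 38.58°  →  invalid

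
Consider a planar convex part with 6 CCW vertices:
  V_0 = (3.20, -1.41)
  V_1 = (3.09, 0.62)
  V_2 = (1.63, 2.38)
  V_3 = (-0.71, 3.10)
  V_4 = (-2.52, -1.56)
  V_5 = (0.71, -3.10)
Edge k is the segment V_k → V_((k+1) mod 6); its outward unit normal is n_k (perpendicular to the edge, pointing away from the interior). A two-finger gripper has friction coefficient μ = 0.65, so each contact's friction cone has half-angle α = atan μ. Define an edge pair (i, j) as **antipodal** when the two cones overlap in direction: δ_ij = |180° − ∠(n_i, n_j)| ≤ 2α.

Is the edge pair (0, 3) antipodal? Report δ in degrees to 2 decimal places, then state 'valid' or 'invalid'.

α = atan 0.65 = 33.02°;  2α = 66.05°
edge 0: e_0 = (-0.11, +2.03);  n_0 = (+0.9985, +0.0541)
edge 3: e_3 = (-1.81, -4.66);  n_3 = (-0.9322, +0.3621)
∠(n_0, n_3) = 155.67°
δ = |180° − 155.67°| = 24.33°
24.33° ≤ 2α = 66.05°  →  valid

δ = 24.33°, valid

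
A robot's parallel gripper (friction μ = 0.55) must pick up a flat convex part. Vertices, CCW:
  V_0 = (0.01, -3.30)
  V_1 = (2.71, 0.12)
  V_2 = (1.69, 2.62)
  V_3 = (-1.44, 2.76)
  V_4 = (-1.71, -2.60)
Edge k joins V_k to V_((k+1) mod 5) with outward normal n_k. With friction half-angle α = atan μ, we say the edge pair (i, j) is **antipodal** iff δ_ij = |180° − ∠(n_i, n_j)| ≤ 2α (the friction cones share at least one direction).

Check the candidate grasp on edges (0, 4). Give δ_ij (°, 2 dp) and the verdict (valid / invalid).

δ = 106.14°, invalid

α = atan 0.55 = 28.81°;  2α = 57.62°
edge 0: e_0 = (+2.70, +3.42);  n_0 = (+0.7849, -0.6196)
edge 4: e_4 = (+1.72, -0.70);  n_4 = (-0.3770, -0.9262)
∠(n_0, n_4) = 73.86°
δ = |180° − 73.86°| = 106.14°
106.14° > 2α = 57.62°  →  invalid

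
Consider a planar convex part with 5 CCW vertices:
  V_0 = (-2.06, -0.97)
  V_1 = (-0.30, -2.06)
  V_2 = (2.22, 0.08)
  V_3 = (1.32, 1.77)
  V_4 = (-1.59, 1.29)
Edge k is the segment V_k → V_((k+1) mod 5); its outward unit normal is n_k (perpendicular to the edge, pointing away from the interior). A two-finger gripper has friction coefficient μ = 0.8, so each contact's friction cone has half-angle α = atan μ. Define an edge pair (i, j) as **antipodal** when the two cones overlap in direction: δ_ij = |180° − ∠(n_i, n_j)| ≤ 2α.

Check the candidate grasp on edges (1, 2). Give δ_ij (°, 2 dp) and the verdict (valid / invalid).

δ = 102.30°, invalid

α = atan 0.8 = 38.66°;  2α = 77.32°
edge 1: e_1 = (+2.52, +2.14);  n_1 = (+0.6473, -0.7622)
edge 2: e_2 = (-0.90, +1.69);  n_2 = (+0.8826, +0.4700)
∠(n_1, n_2) = 77.70°
δ = |180° − 77.70°| = 102.30°
102.30° > 2α = 77.32°  →  invalid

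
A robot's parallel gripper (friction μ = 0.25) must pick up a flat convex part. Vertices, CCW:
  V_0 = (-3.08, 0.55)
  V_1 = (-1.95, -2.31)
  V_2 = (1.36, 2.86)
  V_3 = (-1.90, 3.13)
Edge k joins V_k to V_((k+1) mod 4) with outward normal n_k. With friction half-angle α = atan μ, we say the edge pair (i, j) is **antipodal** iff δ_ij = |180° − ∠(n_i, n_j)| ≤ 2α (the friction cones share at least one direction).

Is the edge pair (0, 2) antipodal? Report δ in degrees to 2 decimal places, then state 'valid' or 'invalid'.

δ = 63.71°, invalid

α = atan 0.25 = 14.04°;  2α = 28.07°
edge 0: e_0 = (+1.13, -2.86);  n_0 = (-0.9300, -0.3675)
edge 2: e_2 = (-3.26, +0.27);  n_2 = (+0.0825, +0.9966)
∠(n_0, n_2) = 116.29°
δ = |180° − 116.29°| = 63.71°
63.71° > 2α = 28.07°  →  invalid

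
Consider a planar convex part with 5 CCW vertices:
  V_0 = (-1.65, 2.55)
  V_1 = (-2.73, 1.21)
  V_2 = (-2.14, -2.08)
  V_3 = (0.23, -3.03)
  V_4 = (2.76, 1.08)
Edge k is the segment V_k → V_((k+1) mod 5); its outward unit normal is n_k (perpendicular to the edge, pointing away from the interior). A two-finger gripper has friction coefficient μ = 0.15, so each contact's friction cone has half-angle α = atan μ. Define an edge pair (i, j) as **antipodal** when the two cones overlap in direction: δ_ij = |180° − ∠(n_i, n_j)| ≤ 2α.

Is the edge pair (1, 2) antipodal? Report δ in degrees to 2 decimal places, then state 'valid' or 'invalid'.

α = atan 0.15 = 8.53°;  2α = 17.06°
edge 1: e_1 = (+0.59, -3.29);  n_1 = (-0.9843, -0.1765)
edge 2: e_2 = (+2.37, -0.95);  n_2 = (-0.3721, -0.9282)
∠(n_1, n_2) = 57.99°
δ = |180° − 57.99°| = 122.01°
122.01° > 2α = 17.06°  →  invalid

δ = 122.01°, invalid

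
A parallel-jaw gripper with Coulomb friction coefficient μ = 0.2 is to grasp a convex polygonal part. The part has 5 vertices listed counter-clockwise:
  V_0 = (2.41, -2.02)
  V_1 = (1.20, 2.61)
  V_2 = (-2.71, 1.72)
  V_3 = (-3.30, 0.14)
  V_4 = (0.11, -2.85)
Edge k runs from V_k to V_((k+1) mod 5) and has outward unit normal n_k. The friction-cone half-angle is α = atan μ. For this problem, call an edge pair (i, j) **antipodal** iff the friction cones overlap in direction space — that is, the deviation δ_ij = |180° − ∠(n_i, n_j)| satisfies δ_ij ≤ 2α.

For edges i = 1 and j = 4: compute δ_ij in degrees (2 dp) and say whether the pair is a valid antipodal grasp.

α = atan 0.2 = 11.31°;  2α = 22.62°
edge 1: e_1 = (-3.91, -0.89);  n_1 = (-0.2219, +0.9751)
edge 4: e_4 = (+2.30, +0.83);  n_4 = (+0.3394, -0.9406)
∠(n_1, n_4) = 172.98°
δ = |180° − 172.98°| = 7.02°
7.02° ≤ 2α = 22.62°  →  valid

δ = 7.02°, valid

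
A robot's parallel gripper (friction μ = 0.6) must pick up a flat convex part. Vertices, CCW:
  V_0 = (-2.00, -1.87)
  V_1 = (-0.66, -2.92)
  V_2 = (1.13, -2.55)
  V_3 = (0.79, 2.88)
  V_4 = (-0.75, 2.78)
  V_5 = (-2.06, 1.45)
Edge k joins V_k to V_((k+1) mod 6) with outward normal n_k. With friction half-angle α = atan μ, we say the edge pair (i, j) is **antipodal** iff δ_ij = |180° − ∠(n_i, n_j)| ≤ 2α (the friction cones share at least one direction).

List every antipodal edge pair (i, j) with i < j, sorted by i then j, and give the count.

α = atan 0.6 = 30.96°;  2α = 61.93°
n_0 = (-0.6168, -0.7871)
n_1 = (+0.2024, -0.9793)
n_2 = (+0.9980, +0.0625)
n_3 = (-0.0648, +0.9979)
n_4 = (-0.7124, +0.7017)
n_5 = (-0.9998, -0.0181)
  (0,1): δ = 130.24°  ·
  (0,2): δ = 48.34°  ✓
  (0,3): δ = 41.80°  ✓
  (0,4): δ = 83.52°  ·
  (0,5): δ = 129.12°  ·
  (1,2): δ = 98.10°  ·
  (1,3): δ = 7.96°  ✓
  (1,4): δ = 33.76°  ✓
  (1,5): δ = 79.36°  ·
  (2,3): δ = 89.87°  ·
  (2,4): δ = 48.15°  ✓
  (2,5): δ = 2.55°  ✓
  (3,4): δ = 138.28°  ·
  (3,5): δ = 92.68°  ·
  (4,5): δ = 134.40°  ·
antipodal pairs: 6

count = 6; pairs: (0,2), (0,3), (1,3), (1,4), (2,4), (2,5)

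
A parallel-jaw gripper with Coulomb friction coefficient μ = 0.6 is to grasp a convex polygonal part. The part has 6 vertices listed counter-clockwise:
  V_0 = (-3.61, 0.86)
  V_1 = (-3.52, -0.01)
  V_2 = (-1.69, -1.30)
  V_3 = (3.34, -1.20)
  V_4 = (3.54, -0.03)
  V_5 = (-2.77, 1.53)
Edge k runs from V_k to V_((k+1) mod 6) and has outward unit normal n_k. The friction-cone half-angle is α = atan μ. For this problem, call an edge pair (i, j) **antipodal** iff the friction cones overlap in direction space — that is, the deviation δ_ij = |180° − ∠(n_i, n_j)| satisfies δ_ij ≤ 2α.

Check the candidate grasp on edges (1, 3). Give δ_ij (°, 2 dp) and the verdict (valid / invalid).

δ = 64.52°, invalid

α = atan 0.6 = 30.96°;  2α = 61.93°
edge 1: e_1 = (+1.83, -1.29);  n_1 = (-0.5762, -0.8173)
edge 3: e_3 = (+0.20, +1.17);  n_3 = (+0.9857, -0.1685)
∠(n_1, n_3) = 115.48°
δ = |180° − 115.48°| = 64.52°
64.52° > 2α = 61.93°  →  invalid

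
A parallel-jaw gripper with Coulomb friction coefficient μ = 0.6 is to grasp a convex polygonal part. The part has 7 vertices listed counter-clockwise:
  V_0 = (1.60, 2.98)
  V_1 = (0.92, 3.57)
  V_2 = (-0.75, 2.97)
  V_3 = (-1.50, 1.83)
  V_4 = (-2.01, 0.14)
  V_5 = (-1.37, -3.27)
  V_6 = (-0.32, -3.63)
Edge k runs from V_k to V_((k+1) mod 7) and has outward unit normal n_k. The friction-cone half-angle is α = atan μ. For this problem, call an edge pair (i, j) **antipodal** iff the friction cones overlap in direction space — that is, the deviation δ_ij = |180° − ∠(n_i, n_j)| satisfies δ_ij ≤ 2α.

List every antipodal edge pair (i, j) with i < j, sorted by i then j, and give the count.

count = 7; pairs: (0,4), (0,5), (1,5), (1,6), (2,6), (3,6), (4,6)

α = atan 0.6 = 30.96°;  2α = 61.93°
n_0 = (+0.6554, +0.7553)
n_1 = (-0.3381, +0.9411)
n_2 = (-0.8354, +0.5496)
n_3 = (-0.9574, +0.2889)
n_4 = (-0.9828, -0.1845)
n_5 = (-0.3243, -0.9459)
n_6 = (+0.9603, -0.2789)
  (0,1): δ = 119.29°  ·
  (0,2): δ = 82.39°  ·
  (0,3): δ = 65.85°  ·
  (0,4): δ = 38.42°  ✓
  (0,5): δ = 22.02°  ✓
  (0,6): δ = 114.75°  ·
  (1,2): δ = 143.10°  ·
  (1,3): δ = 126.55°  ·
  (1,4): δ = 99.13°  ·
  (1,5): δ = 38.69°  ✓
  (1,6): δ = 54.04°  ✓
  (2,3): δ = 163.45°  ·
  (2,4): δ = 136.03°  ·
  (2,5): δ = 75.58°  ·
  (2,6): δ = 17.14°  ✓
  (3,4): δ = 152.58°  ·
  (3,5): δ = 92.13°  ·
  (3,6): δ = 0.60°  ✓
  (4,5): δ = 119.55°  ·
  (4,6): δ = 26.83°  ✓
  (5,6): δ = 87.27°  ·
antipodal pairs: 7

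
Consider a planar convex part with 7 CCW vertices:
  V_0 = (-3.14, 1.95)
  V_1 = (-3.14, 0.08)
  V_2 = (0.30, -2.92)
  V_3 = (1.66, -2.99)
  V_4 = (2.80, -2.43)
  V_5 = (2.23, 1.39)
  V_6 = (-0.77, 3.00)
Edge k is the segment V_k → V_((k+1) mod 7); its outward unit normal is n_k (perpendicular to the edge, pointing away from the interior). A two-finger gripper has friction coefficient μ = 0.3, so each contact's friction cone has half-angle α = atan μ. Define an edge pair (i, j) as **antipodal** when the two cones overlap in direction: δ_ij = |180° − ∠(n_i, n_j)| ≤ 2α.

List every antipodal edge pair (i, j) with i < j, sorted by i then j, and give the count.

α = atan 0.3 = 16.70°;  2α = 33.40°
n_0 = (-1.0000, -0.0000)
n_1 = (-0.6573, -0.7537)
n_2 = (-0.0514, -0.9987)
n_3 = (+0.4409, -0.8976)
n_4 = (+0.9891, +0.1476)
n_5 = (+0.4729, +0.8811)
n_6 = (-0.4051, +0.9143)
  (0,1): δ = 131.09°  ·
  (0,2): δ = 92.95°  ·
  (0,3): δ = 63.84°  ·
  (0,4): δ = 8.49°  ✓
  (0,5): δ = 61.78°  ·
  (0,6): δ = 113.90°  ·
  (1,2): δ = 141.85°  ·
  (1,3): δ = 112.75°  ·
  (1,4): δ = 40.42°  ·
  (1,5): δ = 12.87°  ✓
  (1,6): δ = 64.99°  ·
  (2,3): δ = 150.89°  ·
  (2,4): δ = 78.57°  ·
  (2,5): δ = 25.27°  ✓
  (2,6): δ = 26.84°  ✓
  (3,4): δ = 107.67°  ·
  (3,5): δ = 54.38°  ·
  (3,6): δ = 2.27°  ✓
  (4,5): δ = 126.71°  ·
  (4,6): δ = 74.59°  ·
  (5,6): δ = 127.88°  ·
antipodal pairs: 5

count = 5; pairs: (0,4), (1,5), (2,5), (2,6), (3,6)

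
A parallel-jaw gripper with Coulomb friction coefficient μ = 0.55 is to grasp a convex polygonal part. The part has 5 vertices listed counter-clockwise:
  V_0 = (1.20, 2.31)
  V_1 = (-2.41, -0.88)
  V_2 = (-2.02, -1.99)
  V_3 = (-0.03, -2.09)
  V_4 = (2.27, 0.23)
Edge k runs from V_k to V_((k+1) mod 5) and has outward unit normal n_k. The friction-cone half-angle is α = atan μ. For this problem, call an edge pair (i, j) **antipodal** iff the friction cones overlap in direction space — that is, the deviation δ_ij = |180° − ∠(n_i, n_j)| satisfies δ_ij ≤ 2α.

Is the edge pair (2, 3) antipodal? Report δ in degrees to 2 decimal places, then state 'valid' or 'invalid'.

α = atan 0.55 = 28.81°;  2α = 57.62°
edge 2: e_2 = (+1.99, -0.10);  n_2 = (-0.0502, -0.9987)
edge 3: e_3 = (+2.30, +2.32);  n_3 = (+0.7102, -0.7040)
∠(n_2, n_3) = 48.12°
δ = |180° − 48.12°| = 131.88°
131.88° > 2α = 57.62°  →  invalid

δ = 131.88°, invalid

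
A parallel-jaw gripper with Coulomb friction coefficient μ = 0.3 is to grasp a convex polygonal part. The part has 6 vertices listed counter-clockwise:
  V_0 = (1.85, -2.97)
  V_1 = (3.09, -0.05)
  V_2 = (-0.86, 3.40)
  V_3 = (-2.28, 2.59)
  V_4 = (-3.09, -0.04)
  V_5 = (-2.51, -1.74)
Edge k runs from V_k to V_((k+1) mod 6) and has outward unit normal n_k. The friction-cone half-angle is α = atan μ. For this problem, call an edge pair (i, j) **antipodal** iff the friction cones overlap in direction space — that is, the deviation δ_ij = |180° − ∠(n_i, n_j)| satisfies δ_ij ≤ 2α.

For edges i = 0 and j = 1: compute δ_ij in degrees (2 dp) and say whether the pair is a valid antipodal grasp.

α = atan 0.3 = 16.70°;  2α = 33.40°
edge 0: e_0 = (+1.24, +2.92);  n_0 = (+0.9204, -0.3909)
edge 1: e_1 = (-3.95, +3.45);  n_1 = (+0.6578, +0.7532)
∠(n_0, n_1) = 71.87°
δ = |180° − 71.87°| = 108.13°
108.13° > 2α = 33.40°  →  invalid

δ = 108.13°, invalid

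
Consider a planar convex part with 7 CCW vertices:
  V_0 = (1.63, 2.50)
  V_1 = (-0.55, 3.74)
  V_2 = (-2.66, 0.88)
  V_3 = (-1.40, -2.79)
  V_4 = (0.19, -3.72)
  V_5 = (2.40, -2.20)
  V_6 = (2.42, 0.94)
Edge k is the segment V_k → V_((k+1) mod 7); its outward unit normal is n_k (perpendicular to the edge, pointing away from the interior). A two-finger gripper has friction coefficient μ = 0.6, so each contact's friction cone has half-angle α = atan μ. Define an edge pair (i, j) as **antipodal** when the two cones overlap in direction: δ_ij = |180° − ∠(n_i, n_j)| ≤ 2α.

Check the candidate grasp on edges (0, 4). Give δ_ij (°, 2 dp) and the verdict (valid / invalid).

α = atan 0.6 = 30.96°;  2α = 61.93°
edge 0: e_0 = (-2.18, +1.24);  n_0 = (+0.4944, +0.8692)
edge 4: e_4 = (+2.21, +1.52);  n_4 = (+0.5667, -0.8239)
∠(n_0, n_4) = 115.85°
δ = |180° − 115.85°| = 64.15°
64.15° > 2α = 61.93°  →  invalid

δ = 64.15°, invalid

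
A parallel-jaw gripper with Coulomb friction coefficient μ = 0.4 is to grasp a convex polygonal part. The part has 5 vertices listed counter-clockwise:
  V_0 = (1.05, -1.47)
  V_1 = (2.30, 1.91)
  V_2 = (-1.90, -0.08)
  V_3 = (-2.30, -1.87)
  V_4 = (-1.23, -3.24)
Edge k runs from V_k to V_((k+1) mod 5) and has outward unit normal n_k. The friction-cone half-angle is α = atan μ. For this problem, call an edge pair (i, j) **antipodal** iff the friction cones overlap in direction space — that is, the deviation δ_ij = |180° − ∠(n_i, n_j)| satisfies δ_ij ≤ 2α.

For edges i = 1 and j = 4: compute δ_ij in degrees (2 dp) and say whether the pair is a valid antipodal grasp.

δ = 12.47°, valid

α = atan 0.4 = 21.80°;  2α = 43.60°
edge 1: e_1 = (-4.20, -1.99);  n_1 = (-0.4282, +0.9037)
edge 4: e_4 = (+2.28, +1.77);  n_4 = (+0.6132, -0.7899)
∠(n_1, n_4) = 167.53°
δ = |180° − 167.53°| = 12.47°
12.47° ≤ 2α = 43.60°  →  valid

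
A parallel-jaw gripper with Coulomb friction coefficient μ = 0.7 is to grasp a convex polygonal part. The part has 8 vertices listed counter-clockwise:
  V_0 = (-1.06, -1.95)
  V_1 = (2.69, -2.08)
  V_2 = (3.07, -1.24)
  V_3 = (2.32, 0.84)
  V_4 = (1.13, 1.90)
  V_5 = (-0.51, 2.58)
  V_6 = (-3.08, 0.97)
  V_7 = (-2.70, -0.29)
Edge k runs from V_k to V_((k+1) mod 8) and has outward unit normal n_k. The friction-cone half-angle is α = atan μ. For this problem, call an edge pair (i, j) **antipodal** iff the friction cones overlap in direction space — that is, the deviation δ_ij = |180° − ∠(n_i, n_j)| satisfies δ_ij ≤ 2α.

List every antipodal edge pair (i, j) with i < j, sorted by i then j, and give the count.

count = 13; pairs: (0,2), (0,3), (0,4), (0,5), (1,5), (1,6), (1,7), (2,6), (2,7), (3,6), (3,7), (4,6), (4,7)

α = atan 0.7 = 34.99°;  2α = 69.98°
n_0 = (-0.0346, -0.9994)
n_1 = (+0.9111, -0.4122)
n_2 = (+0.9407, +0.3392)
n_3 = (+0.6651, +0.7467)
n_4 = (+0.3830, +0.9237)
n_5 = (-0.5309, +0.8474)
n_6 = (-0.9574, -0.2887)
n_7 = (-0.7114, -0.7028)
  (0,1): δ = 112.36°  ·
  (0,2): δ = 68.19°  ✓
  (0,3): δ = 39.71°  ✓
  (0,4): δ = 20.54°  ✓
  (0,5): δ = 34.05°  ✓
  (0,6): δ = 108.77°  ·
  (0,7): δ = 136.64°  ·
  (1,2): δ = 135.83°  ·
  (1,3): δ = 107.35°  ·
  (1,4): δ = 88.18°  ·
  (1,5): δ = 33.59°  ✓
  (1,6): δ = 41.12°  ✓
  (1,7): δ = 68.99°  ✓
  (2,3): δ = 151.52°  ·
  (2,4): δ = 132.35°  ·
  (2,5): δ = 77.76°  ·
  (2,6): δ = 3.05°  ✓
  (2,7): δ = 24.82°  ✓
  (3,4): δ = 160.83°  ·
  (3,5): δ = 106.24°  ·
  (3,6): δ = 31.52°  ✓
  (3,7): δ = 3.65°  ✓
  (4,5): δ = 125.41°  ·
  (4,6): δ = 50.70°  ✓
  (4,7): δ = 22.83°  ✓
  (5,6): δ = 105.28°  ·
  (5,7): δ = 77.41°  ·
  (6,7): δ = 152.13°  ·
antipodal pairs: 13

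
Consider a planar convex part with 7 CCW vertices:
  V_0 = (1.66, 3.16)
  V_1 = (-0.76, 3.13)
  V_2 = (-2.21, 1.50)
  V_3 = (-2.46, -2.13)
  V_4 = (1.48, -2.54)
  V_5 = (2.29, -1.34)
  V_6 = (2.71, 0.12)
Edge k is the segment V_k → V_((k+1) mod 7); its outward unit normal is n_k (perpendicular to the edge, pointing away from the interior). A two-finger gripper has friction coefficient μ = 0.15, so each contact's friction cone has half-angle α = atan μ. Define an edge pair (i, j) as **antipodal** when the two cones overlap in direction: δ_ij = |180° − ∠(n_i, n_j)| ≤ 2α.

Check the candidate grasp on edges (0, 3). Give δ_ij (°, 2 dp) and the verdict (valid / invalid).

α = atan 0.15 = 8.53°;  2α = 17.06°
edge 0: e_0 = (-2.42, -0.03);  n_0 = (-0.0124, +0.9999)
edge 3: e_3 = (+3.94, -0.41);  n_3 = (-0.1035, -0.9946)
∠(n_0, n_3) = 173.35°
δ = |180° − 173.35°| = 6.65°
6.65° ≤ 2α = 17.06°  →  valid

δ = 6.65°, valid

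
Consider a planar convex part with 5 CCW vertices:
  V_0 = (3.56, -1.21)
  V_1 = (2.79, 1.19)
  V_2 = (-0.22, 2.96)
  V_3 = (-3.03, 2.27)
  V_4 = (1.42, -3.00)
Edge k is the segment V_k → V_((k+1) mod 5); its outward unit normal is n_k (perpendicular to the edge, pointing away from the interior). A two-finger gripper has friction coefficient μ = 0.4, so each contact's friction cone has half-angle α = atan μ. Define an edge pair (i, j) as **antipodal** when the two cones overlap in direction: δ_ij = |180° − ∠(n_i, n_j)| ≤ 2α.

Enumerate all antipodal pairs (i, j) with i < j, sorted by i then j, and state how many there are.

α = atan 0.4 = 21.80°;  2α = 43.60°
n_0 = (+0.9522, +0.3055)
n_1 = (+0.5069, +0.8620)
n_2 = (-0.2385, +0.9712)
n_3 = (-0.7640, -0.6452)
n_4 = (+0.6416, -0.7670)
  (0,1): δ = 138.25°  ·
  (0,2): δ = 93.99°  ·
  (0,3): δ = 22.39°  ✓
  (0,4): δ = 112.12°  ·
  (1,2): δ = 135.75°  ·
  (1,3): δ = 19.36°  ✓
  (1,4): δ = 70.37°  ·
  (2,3): δ = 63.62°  ·
  (2,4): δ = 26.11°  ✓
  (3,4): δ = 90.27°  ·
antipodal pairs: 3

count = 3; pairs: (0,3), (1,3), (2,4)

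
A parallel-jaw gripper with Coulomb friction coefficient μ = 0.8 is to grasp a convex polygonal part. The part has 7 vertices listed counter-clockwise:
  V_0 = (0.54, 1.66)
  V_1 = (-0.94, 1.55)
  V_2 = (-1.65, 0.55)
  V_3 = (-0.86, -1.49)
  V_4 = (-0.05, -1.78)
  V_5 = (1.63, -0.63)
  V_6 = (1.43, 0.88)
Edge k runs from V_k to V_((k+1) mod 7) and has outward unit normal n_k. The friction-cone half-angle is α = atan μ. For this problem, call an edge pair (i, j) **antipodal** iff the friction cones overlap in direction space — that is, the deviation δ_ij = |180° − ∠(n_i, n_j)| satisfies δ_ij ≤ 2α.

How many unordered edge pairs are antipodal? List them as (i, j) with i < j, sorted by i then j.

count = 12; pairs: (0,2), (0,3), (0,4), (1,3), (1,4), (1,5), (2,4), (2,5), (2,6), (3,5), (3,6), (4,6)

α = atan 0.8 = 38.66°;  2α = 77.32°
n_0 = (-0.0741, +0.9972)
n_1 = (-0.8154, +0.5789)
n_2 = (-0.9325, -0.3611)
n_3 = (-0.3371, -0.9415)
n_4 = (+0.5649, -0.8252)
n_5 = (+0.9913, +0.1313)
n_6 = (+0.6591, +0.7521)
  (0,1): δ = 129.63°  ·
  (0,2): δ = 73.08°  ✓
  (0,3): δ = 23.95°  ✓
  (0,4): δ = 30.14°  ✓
  (0,5): δ = 93.29°  ·
  (0,6): δ = 134.52°  ·
  (1,2): δ = 123.46°  ·
  (1,3): δ = 74.32°  ✓
  (1,4): δ = 20.23°  ✓
  (1,5): δ = 42.92°  ✓
  (1,6): δ = 84.14°  ·
  (2,3): δ = 130.87°  ·
  (2,4): δ = 76.78°  ✓
  (2,5): δ = 13.62°  ✓
  (2,6): δ = 27.60°  ✓
  (3,4): δ = 125.91°  ·
  (3,5): δ = 62.76°  ✓
  (3,6): δ = 21.53°  ✓
  (4,5): δ = 116.85°  ·
  (4,6): δ = 75.62°  ✓
  (5,6): δ = 138.78°  ·
antipodal pairs: 12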